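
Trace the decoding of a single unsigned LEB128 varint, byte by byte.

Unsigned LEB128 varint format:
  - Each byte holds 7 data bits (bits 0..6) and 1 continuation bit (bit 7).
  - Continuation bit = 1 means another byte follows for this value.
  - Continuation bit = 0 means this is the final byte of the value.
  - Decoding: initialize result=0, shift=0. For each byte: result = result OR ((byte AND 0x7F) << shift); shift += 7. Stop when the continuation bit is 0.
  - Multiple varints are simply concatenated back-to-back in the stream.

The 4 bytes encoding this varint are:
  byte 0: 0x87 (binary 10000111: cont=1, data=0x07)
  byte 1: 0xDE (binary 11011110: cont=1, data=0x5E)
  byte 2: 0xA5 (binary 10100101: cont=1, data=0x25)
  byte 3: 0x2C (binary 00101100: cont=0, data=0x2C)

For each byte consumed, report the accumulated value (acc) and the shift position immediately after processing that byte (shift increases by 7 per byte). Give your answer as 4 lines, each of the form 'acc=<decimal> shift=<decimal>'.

Answer: acc=7 shift=7
acc=12039 shift=14
acc=618247 shift=21
acc=92892935 shift=28

Derivation:
byte 0=0x87: payload=0x07=7, contrib = 7<<0 = 7; acc -> 7, shift -> 7
byte 1=0xDE: payload=0x5E=94, contrib = 94<<7 = 12032; acc -> 12039, shift -> 14
byte 2=0xA5: payload=0x25=37, contrib = 37<<14 = 606208; acc -> 618247, shift -> 21
byte 3=0x2C: payload=0x2C=44, contrib = 44<<21 = 92274688; acc -> 92892935, shift -> 28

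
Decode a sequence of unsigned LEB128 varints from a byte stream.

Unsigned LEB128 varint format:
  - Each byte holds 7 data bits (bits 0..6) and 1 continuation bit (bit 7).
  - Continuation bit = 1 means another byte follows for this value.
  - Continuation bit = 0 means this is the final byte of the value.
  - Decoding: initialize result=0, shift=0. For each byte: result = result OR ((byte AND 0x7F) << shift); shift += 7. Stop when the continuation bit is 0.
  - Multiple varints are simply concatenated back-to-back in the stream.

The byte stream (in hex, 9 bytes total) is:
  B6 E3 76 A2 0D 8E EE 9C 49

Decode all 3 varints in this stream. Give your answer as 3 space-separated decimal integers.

  byte[0]=0xB6 cont=1 payload=0x36=54: acc |= 54<<0 -> acc=54 shift=7
  byte[1]=0xE3 cont=1 payload=0x63=99: acc |= 99<<7 -> acc=12726 shift=14
  byte[2]=0x76 cont=0 payload=0x76=118: acc |= 118<<14 -> acc=1946038 shift=21 [end]
Varint 1: bytes[0:3] = B6 E3 76 -> value 1946038 (3 byte(s))
  byte[3]=0xA2 cont=1 payload=0x22=34: acc |= 34<<0 -> acc=34 shift=7
  byte[4]=0x0D cont=0 payload=0x0D=13: acc |= 13<<7 -> acc=1698 shift=14 [end]
Varint 2: bytes[3:5] = A2 0D -> value 1698 (2 byte(s))
  byte[5]=0x8E cont=1 payload=0x0E=14: acc |= 14<<0 -> acc=14 shift=7
  byte[6]=0xEE cont=1 payload=0x6E=110: acc |= 110<<7 -> acc=14094 shift=14
  byte[7]=0x9C cont=1 payload=0x1C=28: acc |= 28<<14 -> acc=472846 shift=21
  byte[8]=0x49 cont=0 payload=0x49=73: acc |= 73<<21 -> acc=153564942 shift=28 [end]
Varint 3: bytes[5:9] = 8E EE 9C 49 -> value 153564942 (4 byte(s))

Answer: 1946038 1698 153564942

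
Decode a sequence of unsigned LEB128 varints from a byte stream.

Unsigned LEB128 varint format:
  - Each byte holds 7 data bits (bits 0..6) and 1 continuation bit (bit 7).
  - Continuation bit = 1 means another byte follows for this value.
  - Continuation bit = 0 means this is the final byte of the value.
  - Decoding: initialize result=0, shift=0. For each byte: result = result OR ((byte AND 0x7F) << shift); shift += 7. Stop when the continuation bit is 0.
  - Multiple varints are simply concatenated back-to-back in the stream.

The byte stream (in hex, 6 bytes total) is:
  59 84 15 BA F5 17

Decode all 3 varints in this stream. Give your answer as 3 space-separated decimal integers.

  byte[0]=0x59 cont=0 payload=0x59=89: acc |= 89<<0 -> acc=89 shift=7 [end]
Varint 1: bytes[0:1] = 59 -> value 89 (1 byte(s))
  byte[1]=0x84 cont=1 payload=0x04=4: acc |= 4<<0 -> acc=4 shift=7
  byte[2]=0x15 cont=0 payload=0x15=21: acc |= 21<<7 -> acc=2692 shift=14 [end]
Varint 2: bytes[1:3] = 84 15 -> value 2692 (2 byte(s))
  byte[3]=0xBA cont=1 payload=0x3A=58: acc |= 58<<0 -> acc=58 shift=7
  byte[4]=0xF5 cont=1 payload=0x75=117: acc |= 117<<7 -> acc=15034 shift=14
  byte[5]=0x17 cont=0 payload=0x17=23: acc |= 23<<14 -> acc=391866 shift=21 [end]
Varint 3: bytes[3:6] = BA F5 17 -> value 391866 (3 byte(s))

Answer: 89 2692 391866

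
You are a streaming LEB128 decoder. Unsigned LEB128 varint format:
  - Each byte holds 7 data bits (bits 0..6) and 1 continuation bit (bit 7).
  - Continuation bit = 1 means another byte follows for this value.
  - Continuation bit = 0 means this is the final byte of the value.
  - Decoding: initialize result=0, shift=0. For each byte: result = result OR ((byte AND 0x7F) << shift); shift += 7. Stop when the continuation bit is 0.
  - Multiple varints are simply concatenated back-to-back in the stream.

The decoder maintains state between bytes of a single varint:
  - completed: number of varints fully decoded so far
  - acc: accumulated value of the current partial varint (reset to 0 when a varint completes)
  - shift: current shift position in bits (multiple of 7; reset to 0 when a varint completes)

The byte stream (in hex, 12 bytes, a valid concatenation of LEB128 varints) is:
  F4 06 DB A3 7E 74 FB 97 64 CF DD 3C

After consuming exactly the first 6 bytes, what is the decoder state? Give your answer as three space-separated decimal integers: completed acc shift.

Answer: 3 0 0

Derivation:
byte[0]=0xF4 cont=1 payload=0x74: acc |= 116<<0 -> completed=0 acc=116 shift=7
byte[1]=0x06 cont=0 payload=0x06: varint #1 complete (value=884); reset -> completed=1 acc=0 shift=0
byte[2]=0xDB cont=1 payload=0x5B: acc |= 91<<0 -> completed=1 acc=91 shift=7
byte[3]=0xA3 cont=1 payload=0x23: acc |= 35<<7 -> completed=1 acc=4571 shift=14
byte[4]=0x7E cont=0 payload=0x7E: varint #2 complete (value=2068955); reset -> completed=2 acc=0 shift=0
byte[5]=0x74 cont=0 payload=0x74: varint #3 complete (value=116); reset -> completed=3 acc=0 shift=0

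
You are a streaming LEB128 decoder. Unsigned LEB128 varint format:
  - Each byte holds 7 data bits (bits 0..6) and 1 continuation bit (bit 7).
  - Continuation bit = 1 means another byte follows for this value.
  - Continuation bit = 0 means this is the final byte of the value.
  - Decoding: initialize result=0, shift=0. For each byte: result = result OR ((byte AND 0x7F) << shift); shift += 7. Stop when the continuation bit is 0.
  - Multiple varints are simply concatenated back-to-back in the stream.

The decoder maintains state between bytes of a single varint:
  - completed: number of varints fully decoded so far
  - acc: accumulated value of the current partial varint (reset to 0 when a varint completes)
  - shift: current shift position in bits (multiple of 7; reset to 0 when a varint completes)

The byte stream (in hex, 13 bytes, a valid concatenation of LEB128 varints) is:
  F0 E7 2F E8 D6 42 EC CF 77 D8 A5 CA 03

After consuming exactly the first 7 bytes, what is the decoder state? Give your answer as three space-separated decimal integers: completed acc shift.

Answer: 2 108 7

Derivation:
byte[0]=0xF0 cont=1 payload=0x70: acc |= 112<<0 -> completed=0 acc=112 shift=7
byte[1]=0xE7 cont=1 payload=0x67: acc |= 103<<7 -> completed=0 acc=13296 shift=14
byte[2]=0x2F cont=0 payload=0x2F: varint #1 complete (value=783344); reset -> completed=1 acc=0 shift=0
byte[3]=0xE8 cont=1 payload=0x68: acc |= 104<<0 -> completed=1 acc=104 shift=7
byte[4]=0xD6 cont=1 payload=0x56: acc |= 86<<7 -> completed=1 acc=11112 shift=14
byte[5]=0x42 cont=0 payload=0x42: varint #2 complete (value=1092456); reset -> completed=2 acc=0 shift=0
byte[6]=0xEC cont=1 payload=0x6C: acc |= 108<<0 -> completed=2 acc=108 shift=7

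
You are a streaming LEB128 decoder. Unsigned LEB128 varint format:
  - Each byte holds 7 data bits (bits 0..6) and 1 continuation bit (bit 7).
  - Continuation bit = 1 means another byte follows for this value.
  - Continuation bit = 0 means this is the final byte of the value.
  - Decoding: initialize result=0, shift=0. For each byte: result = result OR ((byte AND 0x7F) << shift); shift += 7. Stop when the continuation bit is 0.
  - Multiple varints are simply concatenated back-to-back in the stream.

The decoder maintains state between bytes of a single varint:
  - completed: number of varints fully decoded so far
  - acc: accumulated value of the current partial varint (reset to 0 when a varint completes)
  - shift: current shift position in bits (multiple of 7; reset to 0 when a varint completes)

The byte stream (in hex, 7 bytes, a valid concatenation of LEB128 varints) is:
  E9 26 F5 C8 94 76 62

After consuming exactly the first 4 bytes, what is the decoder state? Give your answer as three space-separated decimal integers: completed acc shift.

byte[0]=0xE9 cont=1 payload=0x69: acc |= 105<<0 -> completed=0 acc=105 shift=7
byte[1]=0x26 cont=0 payload=0x26: varint #1 complete (value=4969); reset -> completed=1 acc=0 shift=0
byte[2]=0xF5 cont=1 payload=0x75: acc |= 117<<0 -> completed=1 acc=117 shift=7
byte[3]=0xC8 cont=1 payload=0x48: acc |= 72<<7 -> completed=1 acc=9333 shift=14

Answer: 1 9333 14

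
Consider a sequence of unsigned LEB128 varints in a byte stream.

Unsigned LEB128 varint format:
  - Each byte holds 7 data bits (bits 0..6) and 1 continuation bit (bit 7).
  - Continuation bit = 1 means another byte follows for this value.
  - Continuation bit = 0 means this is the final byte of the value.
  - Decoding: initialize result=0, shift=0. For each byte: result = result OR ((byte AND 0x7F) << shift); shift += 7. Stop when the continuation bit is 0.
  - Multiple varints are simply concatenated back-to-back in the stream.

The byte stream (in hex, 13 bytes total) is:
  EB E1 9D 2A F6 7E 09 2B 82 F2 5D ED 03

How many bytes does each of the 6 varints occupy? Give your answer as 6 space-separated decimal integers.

Answer: 4 2 1 1 3 2

Derivation:
  byte[0]=0xEB cont=1 payload=0x6B=107: acc |= 107<<0 -> acc=107 shift=7
  byte[1]=0xE1 cont=1 payload=0x61=97: acc |= 97<<7 -> acc=12523 shift=14
  byte[2]=0x9D cont=1 payload=0x1D=29: acc |= 29<<14 -> acc=487659 shift=21
  byte[3]=0x2A cont=0 payload=0x2A=42: acc |= 42<<21 -> acc=88568043 shift=28 [end]
Varint 1: bytes[0:4] = EB E1 9D 2A -> value 88568043 (4 byte(s))
  byte[4]=0xF6 cont=1 payload=0x76=118: acc |= 118<<0 -> acc=118 shift=7
  byte[5]=0x7E cont=0 payload=0x7E=126: acc |= 126<<7 -> acc=16246 shift=14 [end]
Varint 2: bytes[4:6] = F6 7E -> value 16246 (2 byte(s))
  byte[6]=0x09 cont=0 payload=0x09=9: acc |= 9<<0 -> acc=9 shift=7 [end]
Varint 3: bytes[6:7] = 09 -> value 9 (1 byte(s))
  byte[7]=0x2B cont=0 payload=0x2B=43: acc |= 43<<0 -> acc=43 shift=7 [end]
Varint 4: bytes[7:8] = 2B -> value 43 (1 byte(s))
  byte[8]=0x82 cont=1 payload=0x02=2: acc |= 2<<0 -> acc=2 shift=7
  byte[9]=0xF2 cont=1 payload=0x72=114: acc |= 114<<7 -> acc=14594 shift=14
  byte[10]=0x5D cont=0 payload=0x5D=93: acc |= 93<<14 -> acc=1538306 shift=21 [end]
Varint 5: bytes[8:11] = 82 F2 5D -> value 1538306 (3 byte(s))
  byte[11]=0xED cont=1 payload=0x6D=109: acc |= 109<<0 -> acc=109 shift=7
  byte[12]=0x03 cont=0 payload=0x03=3: acc |= 3<<7 -> acc=493 shift=14 [end]
Varint 6: bytes[11:13] = ED 03 -> value 493 (2 byte(s))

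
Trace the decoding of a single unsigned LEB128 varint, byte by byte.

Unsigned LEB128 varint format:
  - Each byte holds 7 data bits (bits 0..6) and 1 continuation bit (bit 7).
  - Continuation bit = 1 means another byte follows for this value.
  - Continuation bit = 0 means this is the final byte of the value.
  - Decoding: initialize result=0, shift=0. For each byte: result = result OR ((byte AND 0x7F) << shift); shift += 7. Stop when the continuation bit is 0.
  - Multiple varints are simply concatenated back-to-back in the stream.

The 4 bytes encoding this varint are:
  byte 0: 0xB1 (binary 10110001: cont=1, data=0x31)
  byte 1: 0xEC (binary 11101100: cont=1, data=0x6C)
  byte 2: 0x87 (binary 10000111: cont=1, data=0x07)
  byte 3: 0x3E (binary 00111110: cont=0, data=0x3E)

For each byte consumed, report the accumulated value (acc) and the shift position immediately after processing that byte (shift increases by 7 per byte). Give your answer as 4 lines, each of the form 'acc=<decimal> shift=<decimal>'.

Answer: acc=49 shift=7
acc=13873 shift=14
acc=128561 shift=21
acc=130151985 shift=28

Derivation:
byte 0=0xB1: payload=0x31=49, contrib = 49<<0 = 49; acc -> 49, shift -> 7
byte 1=0xEC: payload=0x6C=108, contrib = 108<<7 = 13824; acc -> 13873, shift -> 14
byte 2=0x87: payload=0x07=7, contrib = 7<<14 = 114688; acc -> 128561, shift -> 21
byte 3=0x3E: payload=0x3E=62, contrib = 62<<21 = 130023424; acc -> 130151985, shift -> 28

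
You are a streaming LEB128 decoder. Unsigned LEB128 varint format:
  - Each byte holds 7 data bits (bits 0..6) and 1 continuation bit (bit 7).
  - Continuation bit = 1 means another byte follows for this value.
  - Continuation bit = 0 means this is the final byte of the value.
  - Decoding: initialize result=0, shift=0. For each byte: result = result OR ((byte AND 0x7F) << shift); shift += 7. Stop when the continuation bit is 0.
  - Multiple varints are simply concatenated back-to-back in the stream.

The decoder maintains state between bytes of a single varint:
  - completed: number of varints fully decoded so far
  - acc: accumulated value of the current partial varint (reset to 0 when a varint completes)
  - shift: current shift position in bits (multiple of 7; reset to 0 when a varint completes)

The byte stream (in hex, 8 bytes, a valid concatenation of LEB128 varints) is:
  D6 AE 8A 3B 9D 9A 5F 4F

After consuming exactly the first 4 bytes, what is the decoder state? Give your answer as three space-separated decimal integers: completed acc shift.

byte[0]=0xD6 cont=1 payload=0x56: acc |= 86<<0 -> completed=0 acc=86 shift=7
byte[1]=0xAE cont=1 payload=0x2E: acc |= 46<<7 -> completed=0 acc=5974 shift=14
byte[2]=0x8A cont=1 payload=0x0A: acc |= 10<<14 -> completed=0 acc=169814 shift=21
byte[3]=0x3B cont=0 payload=0x3B: varint #1 complete (value=123901782); reset -> completed=1 acc=0 shift=0

Answer: 1 0 0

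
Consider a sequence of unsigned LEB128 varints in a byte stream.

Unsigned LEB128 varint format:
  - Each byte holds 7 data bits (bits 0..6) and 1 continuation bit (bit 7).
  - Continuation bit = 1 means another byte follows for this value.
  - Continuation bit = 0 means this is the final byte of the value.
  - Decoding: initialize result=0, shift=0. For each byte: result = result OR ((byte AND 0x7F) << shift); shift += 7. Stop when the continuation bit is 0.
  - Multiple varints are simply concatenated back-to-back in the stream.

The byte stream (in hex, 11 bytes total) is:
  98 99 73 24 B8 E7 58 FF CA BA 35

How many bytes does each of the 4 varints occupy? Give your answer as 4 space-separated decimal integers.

  byte[0]=0x98 cont=1 payload=0x18=24: acc |= 24<<0 -> acc=24 shift=7
  byte[1]=0x99 cont=1 payload=0x19=25: acc |= 25<<7 -> acc=3224 shift=14
  byte[2]=0x73 cont=0 payload=0x73=115: acc |= 115<<14 -> acc=1887384 shift=21 [end]
Varint 1: bytes[0:3] = 98 99 73 -> value 1887384 (3 byte(s))
  byte[3]=0x24 cont=0 payload=0x24=36: acc |= 36<<0 -> acc=36 shift=7 [end]
Varint 2: bytes[3:4] = 24 -> value 36 (1 byte(s))
  byte[4]=0xB8 cont=1 payload=0x38=56: acc |= 56<<0 -> acc=56 shift=7
  byte[5]=0xE7 cont=1 payload=0x67=103: acc |= 103<<7 -> acc=13240 shift=14
  byte[6]=0x58 cont=0 payload=0x58=88: acc |= 88<<14 -> acc=1455032 shift=21 [end]
Varint 3: bytes[4:7] = B8 E7 58 -> value 1455032 (3 byte(s))
  byte[7]=0xFF cont=1 payload=0x7F=127: acc |= 127<<0 -> acc=127 shift=7
  byte[8]=0xCA cont=1 payload=0x4A=74: acc |= 74<<7 -> acc=9599 shift=14
  byte[9]=0xBA cont=1 payload=0x3A=58: acc |= 58<<14 -> acc=959871 shift=21
  byte[10]=0x35 cont=0 payload=0x35=53: acc |= 53<<21 -> acc=112108927 shift=28 [end]
Varint 4: bytes[7:11] = FF CA BA 35 -> value 112108927 (4 byte(s))

Answer: 3 1 3 4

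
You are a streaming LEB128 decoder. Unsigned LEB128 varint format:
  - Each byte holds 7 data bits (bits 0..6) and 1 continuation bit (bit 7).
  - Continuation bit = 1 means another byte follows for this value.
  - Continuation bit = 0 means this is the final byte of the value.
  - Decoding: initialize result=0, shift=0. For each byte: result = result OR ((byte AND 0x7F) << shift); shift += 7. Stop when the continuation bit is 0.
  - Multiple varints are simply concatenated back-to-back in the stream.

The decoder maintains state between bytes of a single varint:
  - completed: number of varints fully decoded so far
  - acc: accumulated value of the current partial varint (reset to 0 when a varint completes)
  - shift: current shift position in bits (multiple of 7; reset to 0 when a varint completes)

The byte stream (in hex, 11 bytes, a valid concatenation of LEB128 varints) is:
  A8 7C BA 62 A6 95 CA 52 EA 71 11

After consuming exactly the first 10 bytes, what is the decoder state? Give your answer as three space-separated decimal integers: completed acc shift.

Answer: 4 0 0

Derivation:
byte[0]=0xA8 cont=1 payload=0x28: acc |= 40<<0 -> completed=0 acc=40 shift=7
byte[1]=0x7C cont=0 payload=0x7C: varint #1 complete (value=15912); reset -> completed=1 acc=0 shift=0
byte[2]=0xBA cont=1 payload=0x3A: acc |= 58<<0 -> completed=1 acc=58 shift=7
byte[3]=0x62 cont=0 payload=0x62: varint #2 complete (value=12602); reset -> completed=2 acc=0 shift=0
byte[4]=0xA6 cont=1 payload=0x26: acc |= 38<<0 -> completed=2 acc=38 shift=7
byte[5]=0x95 cont=1 payload=0x15: acc |= 21<<7 -> completed=2 acc=2726 shift=14
byte[6]=0xCA cont=1 payload=0x4A: acc |= 74<<14 -> completed=2 acc=1215142 shift=21
byte[7]=0x52 cont=0 payload=0x52: varint #3 complete (value=173181606); reset -> completed=3 acc=0 shift=0
byte[8]=0xEA cont=1 payload=0x6A: acc |= 106<<0 -> completed=3 acc=106 shift=7
byte[9]=0x71 cont=0 payload=0x71: varint #4 complete (value=14570); reset -> completed=4 acc=0 shift=0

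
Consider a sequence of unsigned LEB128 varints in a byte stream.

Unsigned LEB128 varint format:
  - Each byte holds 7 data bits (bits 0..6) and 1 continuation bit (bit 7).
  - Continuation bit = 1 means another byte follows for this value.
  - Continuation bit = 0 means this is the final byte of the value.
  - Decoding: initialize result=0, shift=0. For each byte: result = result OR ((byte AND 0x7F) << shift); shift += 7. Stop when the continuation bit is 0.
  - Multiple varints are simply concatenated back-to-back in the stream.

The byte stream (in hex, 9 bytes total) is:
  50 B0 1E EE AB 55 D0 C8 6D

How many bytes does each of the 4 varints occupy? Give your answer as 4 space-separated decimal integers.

Answer: 1 2 3 3

Derivation:
  byte[0]=0x50 cont=0 payload=0x50=80: acc |= 80<<0 -> acc=80 shift=7 [end]
Varint 1: bytes[0:1] = 50 -> value 80 (1 byte(s))
  byte[1]=0xB0 cont=1 payload=0x30=48: acc |= 48<<0 -> acc=48 shift=7
  byte[2]=0x1E cont=0 payload=0x1E=30: acc |= 30<<7 -> acc=3888 shift=14 [end]
Varint 2: bytes[1:3] = B0 1E -> value 3888 (2 byte(s))
  byte[3]=0xEE cont=1 payload=0x6E=110: acc |= 110<<0 -> acc=110 shift=7
  byte[4]=0xAB cont=1 payload=0x2B=43: acc |= 43<<7 -> acc=5614 shift=14
  byte[5]=0x55 cont=0 payload=0x55=85: acc |= 85<<14 -> acc=1398254 shift=21 [end]
Varint 3: bytes[3:6] = EE AB 55 -> value 1398254 (3 byte(s))
  byte[6]=0xD0 cont=1 payload=0x50=80: acc |= 80<<0 -> acc=80 shift=7
  byte[7]=0xC8 cont=1 payload=0x48=72: acc |= 72<<7 -> acc=9296 shift=14
  byte[8]=0x6D cont=0 payload=0x6D=109: acc |= 109<<14 -> acc=1795152 shift=21 [end]
Varint 4: bytes[6:9] = D0 C8 6D -> value 1795152 (3 byte(s))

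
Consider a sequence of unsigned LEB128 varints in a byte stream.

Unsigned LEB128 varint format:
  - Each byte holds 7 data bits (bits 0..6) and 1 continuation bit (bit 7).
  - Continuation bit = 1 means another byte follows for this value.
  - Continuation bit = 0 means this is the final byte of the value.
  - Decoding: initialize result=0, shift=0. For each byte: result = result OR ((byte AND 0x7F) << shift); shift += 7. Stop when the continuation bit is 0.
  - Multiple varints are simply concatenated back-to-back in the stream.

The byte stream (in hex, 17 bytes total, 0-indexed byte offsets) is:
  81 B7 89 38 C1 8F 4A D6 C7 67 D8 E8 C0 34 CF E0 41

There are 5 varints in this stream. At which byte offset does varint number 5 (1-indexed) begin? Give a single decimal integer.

Answer: 14

Derivation:
  byte[0]=0x81 cont=1 payload=0x01=1: acc |= 1<<0 -> acc=1 shift=7
  byte[1]=0xB7 cont=1 payload=0x37=55: acc |= 55<<7 -> acc=7041 shift=14
  byte[2]=0x89 cont=1 payload=0x09=9: acc |= 9<<14 -> acc=154497 shift=21
  byte[3]=0x38 cont=0 payload=0x38=56: acc |= 56<<21 -> acc=117595009 shift=28 [end]
Varint 1: bytes[0:4] = 81 B7 89 38 -> value 117595009 (4 byte(s))
  byte[4]=0xC1 cont=1 payload=0x41=65: acc |= 65<<0 -> acc=65 shift=7
  byte[5]=0x8F cont=1 payload=0x0F=15: acc |= 15<<7 -> acc=1985 shift=14
  byte[6]=0x4A cont=0 payload=0x4A=74: acc |= 74<<14 -> acc=1214401 shift=21 [end]
Varint 2: bytes[4:7] = C1 8F 4A -> value 1214401 (3 byte(s))
  byte[7]=0xD6 cont=1 payload=0x56=86: acc |= 86<<0 -> acc=86 shift=7
  byte[8]=0xC7 cont=1 payload=0x47=71: acc |= 71<<7 -> acc=9174 shift=14
  byte[9]=0x67 cont=0 payload=0x67=103: acc |= 103<<14 -> acc=1696726 shift=21 [end]
Varint 3: bytes[7:10] = D6 C7 67 -> value 1696726 (3 byte(s))
  byte[10]=0xD8 cont=1 payload=0x58=88: acc |= 88<<0 -> acc=88 shift=7
  byte[11]=0xE8 cont=1 payload=0x68=104: acc |= 104<<7 -> acc=13400 shift=14
  byte[12]=0xC0 cont=1 payload=0x40=64: acc |= 64<<14 -> acc=1061976 shift=21
  byte[13]=0x34 cont=0 payload=0x34=52: acc |= 52<<21 -> acc=110113880 shift=28 [end]
Varint 4: bytes[10:14] = D8 E8 C0 34 -> value 110113880 (4 byte(s))
  byte[14]=0xCF cont=1 payload=0x4F=79: acc |= 79<<0 -> acc=79 shift=7
  byte[15]=0xE0 cont=1 payload=0x60=96: acc |= 96<<7 -> acc=12367 shift=14
  byte[16]=0x41 cont=0 payload=0x41=65: acc |= 65<<14 -> acc=1077327 shift=21 [end]
Varint 5: bytes[14:17] = CF E0 41 -> value 1077327 (3 byte(s))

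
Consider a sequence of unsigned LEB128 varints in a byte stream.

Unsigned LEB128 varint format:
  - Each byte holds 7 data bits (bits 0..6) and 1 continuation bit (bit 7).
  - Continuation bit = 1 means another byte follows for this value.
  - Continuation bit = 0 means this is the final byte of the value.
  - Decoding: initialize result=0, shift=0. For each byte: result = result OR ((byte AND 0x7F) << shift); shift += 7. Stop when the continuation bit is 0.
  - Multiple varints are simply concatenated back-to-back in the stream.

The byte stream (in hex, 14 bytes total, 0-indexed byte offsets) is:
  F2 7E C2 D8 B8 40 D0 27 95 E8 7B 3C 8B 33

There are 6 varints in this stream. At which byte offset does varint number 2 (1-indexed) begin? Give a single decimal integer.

  byte[0]=0xF2 cont=1 payload=0x72=114: acc |= 114<<0 -> acc=114 shift=7
  byte[1]=0x7E cont=0 payload=0x7E=126: acc |= 126<<7 -> acc=16242 shift=14 [end]
Varint 1: bytes[0:2] = F2 7E -> value 16242 (2 byte(s))
  byte[2]=0xC2 cont=1 payload=0x42=66: acc |= 66<<0 -> acc=66 shift=7
  byte[3]=0xD8 cont=1 payload=0x58=88: acc |= 88<<7 -> acc=11330 shift=14
  byte[4]=0xB8 cont=1 payload=0x38=56: acc |= 56<<14 -> acc=928834 shift=21
  byte[5]=0x40 cont=0 payload=0x40=64: acc |= 64<<21 -> acc=135146562 shift=28 [end]
Varint 2: bytes[2:6] = C2 D8 B8 40 -> value 135146562 (4 byte(s))
  byte[6]=0xD0 cont=1 payload=0x50=80: acc |= 80<<0 -> acc=80 shift=7
  byte[7]=0x27 cont=0 payload=0x27=39: acc |= 39<<7 -> acc=5072 shift=14 [end]
Varint 3: bytes[6:8] = D0 27 -> value 5072 (2 byte(s))
  byte[8]=0x95 cont=1 payload=0x15=21: acc |= 21<<0 -> acc=21 shift=7
  byte[9]=0xE8 cont=1 payload=0x68=104: acc |= 104<<7 -> acc=13333 shift=14
  byte[10]=0x7B cont=0 payload=0x7B=123: acc |= 123<<14 -> acc=2028565 shift=21 [end]
Varint 4: bytes[8:11] = 95 E8 7B -> value 2028565 (3 byte(s))
  byte[11]=0x3C cont=0 payload=0x3C=60: acc |= 60<<0 -> acc=60 shift=7 [end]
Varint 5: bytes[11:12] = 3C -> value 60 (1 byte(s))
  byte[12]=0x8B cont=1 payload=0x0B=11: acc |= 11<<0 -> acc=11 shift=7
  byte[13]=0x33 cont=0 payload=0x33=51: acc |= 51<<7 -> acc=6539 shift=14 [end]
Varint 6: bytes[12:14] = 8B 33 -> value 6539 (2 byte(s))

Answer: 2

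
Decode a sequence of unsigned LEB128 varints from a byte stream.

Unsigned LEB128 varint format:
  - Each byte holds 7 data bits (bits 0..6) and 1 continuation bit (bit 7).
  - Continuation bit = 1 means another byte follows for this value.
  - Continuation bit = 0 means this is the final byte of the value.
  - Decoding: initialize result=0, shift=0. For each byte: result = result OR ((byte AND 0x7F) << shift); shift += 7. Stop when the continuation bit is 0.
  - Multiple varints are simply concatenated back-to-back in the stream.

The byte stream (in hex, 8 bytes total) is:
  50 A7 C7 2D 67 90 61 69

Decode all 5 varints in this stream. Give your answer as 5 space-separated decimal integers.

  byte[0]=0x50 cont=0 payload=0x50=80: acc |= 80<<0 -> acc=80 shift=7 [end]
Varint 1: bytes[0:1] = 50 -> value 80 (1 byte(s))
  byte[1]=0xA7 cont=1 payload=0x27=39: acc |= 39<<0 -> acc=39 shift=7
  byte[2]=0xC7 cont=1 payload=0x47=71: acc |= 71<<7 -> acc=9127 shift=14
  byte[3]=0x2D cont=0 payload=0x2D=45: acc |= 45<<14 -> acc=746407 shift=21 [end]
Varint 2: bytes[1:4] = A7 C7 2D -> value 746407 (3 byte(s))
  byte[4]=0x67 cont=0 payload=0x67=103: acc |= 103<<0 -> acc=103 shift=7 [end]
Varint 3: bytes[4:5] = 67 -> value 103 (1 byte(s))
  byte[5]=0x90 cont=1 payload=0x10=16: acc |= 16<<0 -> acc=16 shift=7
  byte[6]=0x61 cont=0 payload=0x61=97: acc |= 97<<7 -> acc=12432 shift=14 [end]
Varint 4: bytes[5:7] = 90 61 -> value 12432 (2 byte(s))
  byte[7]=0x69 cont=0 payload=0x69=105: acc |= 105<<0 -> acc=105 shift=7 [end]
Varint 5: bytes[7:8] = 69 -> value 105 (1 byte(s))

Answer: 80 746407 103 12432 105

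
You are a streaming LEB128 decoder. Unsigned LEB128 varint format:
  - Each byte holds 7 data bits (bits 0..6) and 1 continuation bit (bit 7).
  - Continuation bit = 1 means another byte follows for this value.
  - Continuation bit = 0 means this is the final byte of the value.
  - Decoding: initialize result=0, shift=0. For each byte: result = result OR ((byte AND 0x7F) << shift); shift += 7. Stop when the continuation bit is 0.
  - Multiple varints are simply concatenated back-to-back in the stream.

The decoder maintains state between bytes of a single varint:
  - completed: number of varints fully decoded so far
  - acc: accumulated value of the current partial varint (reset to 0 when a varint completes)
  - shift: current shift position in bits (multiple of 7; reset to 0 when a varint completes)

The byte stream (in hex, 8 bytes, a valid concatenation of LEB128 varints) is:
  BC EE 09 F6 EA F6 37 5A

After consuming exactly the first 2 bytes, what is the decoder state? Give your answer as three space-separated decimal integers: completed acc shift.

Answer: 0 14140 14

Derivation:
byte[0]=0xBC cont=1 payload=0x3C: acc |= 60<<0 -> completed=0 acc=60 shift=7
byte[1]=0xEE cont=1 payload=0x6E: acc |= 110<<7 -> completed=0 acc=14140 shift=14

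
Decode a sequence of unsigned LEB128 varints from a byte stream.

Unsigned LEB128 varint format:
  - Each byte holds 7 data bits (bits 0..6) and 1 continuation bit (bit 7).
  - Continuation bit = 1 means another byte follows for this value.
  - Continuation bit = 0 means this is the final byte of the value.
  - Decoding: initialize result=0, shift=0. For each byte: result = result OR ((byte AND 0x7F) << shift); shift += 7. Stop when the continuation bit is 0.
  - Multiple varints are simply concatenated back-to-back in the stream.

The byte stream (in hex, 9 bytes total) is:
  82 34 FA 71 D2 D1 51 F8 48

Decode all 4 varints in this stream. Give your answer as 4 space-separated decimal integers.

  byte[0]=0x82 cont=1 payload=0x02=2: acc |= 2<<0 -> acc=2 shift=7
  byte[1]=0x34 cont=0 payload=0x34=52: acc |= 52<<7 -> acc=6658 shift=14 [end]
Varint 1: bytes[0:2] = 82 34 -> value 6658 (2 byte(s))
  byte[2]=0xFA cont=1 payload=0x7A=122: acc |= 122<<0 -> acc=122 shift=7
  byte[3]=0x71 cont=0 payload=0x71=113: acc |= 113<<7 -> acc=14586 shift=14 [end]
Varint 2: bytes[2:4] = FA 71 -> value 14586 (2 byte(s))
  byte[4]=0xD2 cont=1 payload=0x52=82: acc |= 82<<0 -> acc=82 shift=7
  byte[5]=0xD1 cont=1 payload=0x51=81: acc |= 81<<7 -> acc=10450 shift=14
  byte[6]=0x51 cont=0 payload=0x51=81: acc |= 81<<14 -> acc=1337554 shift=21 [end]
Varint 3: bytes[4:7] = D2 D1 51 -> value 1337554 (3 byte(s))
  byte[7]=0xF8 cont=1 payload=0x78=120: acc |= 120<<0 -> acc=120 shift=7
  byte[8]=0x48 cont=0 payload=0x48=72: acc |= 72<<7 -> acc=9336 shift=14 [end]
Varint 4: bytes[7:9] = F8 48 -> value 9336 (2 byte(s))

Answer: 6658 14586 1337554 9336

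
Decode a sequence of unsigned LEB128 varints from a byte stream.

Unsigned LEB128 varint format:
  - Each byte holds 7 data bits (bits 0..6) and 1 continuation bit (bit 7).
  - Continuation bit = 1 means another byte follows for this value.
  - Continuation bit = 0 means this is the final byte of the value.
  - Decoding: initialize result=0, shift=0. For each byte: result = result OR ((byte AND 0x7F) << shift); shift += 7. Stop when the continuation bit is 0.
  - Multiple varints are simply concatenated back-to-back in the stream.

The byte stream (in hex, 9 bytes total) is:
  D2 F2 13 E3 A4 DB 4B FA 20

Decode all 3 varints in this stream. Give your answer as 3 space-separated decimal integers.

Answer: 325970 158782051 4218

Derivation:
  byte[0]=0xD2 cont=1 payload=0x52=82: acc |= 82<<0 -> acc=82 shift=7
  byte[1]=0xF2 cont=1 payload=0x72=114: acc |= 114<<7 -> acc=14674 shift=14
  byte[2]=0x13 cont=0 payload=0x13=19: acc |= 19<<14 -> acc=325970 shift=21 [end]
Varint 1: bytes[0:3] = D2 F2 13 -> value 325970 (3 byte(s))
  byte[3]=0xE3 cont=1 payload=0x63=99: acc |= 99<<0 -> acc=99 shift=7
  byte[4]=0xA4 cont=1 payload=0x24=36: acc |= 36<<7 -> acc=4707 shift=14
  byte[5]=0xDB cont=1 payload=0x5B=91: acc |= 91<<14 -> acc=1495651 shift=21
  byte[6]=0x4B cont=0 payload=0x4B=75: acc |= 75<<21 -> acc=158782051 shift=28 [end]
Varint 2: bytes[3:7] = E3 A4 DB 4B -> value 158782051 (4 byte(s))
  byte[7]=0xFA cont=1 payload=0x7A=122: acc |= 122<<0 -> acc=122 shift=7
  byte[8]=0x20 cont=0 payload=0x20=32: acc |= 32<<7 -> acc=4218 shift=14 [end]
Varint 3: bytes[7:9] = FA 20 -> value 4218 (2 byte(s))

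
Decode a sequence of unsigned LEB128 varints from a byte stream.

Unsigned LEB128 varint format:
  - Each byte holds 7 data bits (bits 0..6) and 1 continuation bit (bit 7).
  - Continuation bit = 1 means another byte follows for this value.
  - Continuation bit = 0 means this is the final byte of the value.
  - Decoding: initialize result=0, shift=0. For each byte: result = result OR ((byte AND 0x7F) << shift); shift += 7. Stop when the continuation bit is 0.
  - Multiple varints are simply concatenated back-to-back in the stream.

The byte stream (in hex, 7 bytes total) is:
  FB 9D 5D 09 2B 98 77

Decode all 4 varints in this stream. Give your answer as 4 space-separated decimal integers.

  byte[0]=0xFB cont=1 payload=0x7B=123: acc |= 123<<0 -> acc=123 shift=7
  byte[1]=0x9D cont=1 payload=0x1D=29: acc |= 29<<7 -> acc=3835 shift=14
  byte[2]=0x5D cont=0 payload=0x5D=93: acc |= 93<<14 -> acc=1527547 shift=21 [end]
Varint 1: bytes[0:3] = FB 9D 5D -> value 1527547 (3 byte(s))
  byte[3]=0x09 cont=0 payload=0x09=9: acc |= 9<<0 -> acc=9 shift=7 [end]
Varint 2: bytes[3:4] = 09 -> value 9 (1 byte(s))
  byte[4]=0x2B cont=0 payload=0x2B=43: acc |= 43<<0 -> acc=43 shift=7 [end]
Varint 3: bytes[4:5] = 2B -> value 43 (1 byte(s))
  byte[5]=0x98 cont=1 payload=0x18=24: acc |= 24<<0 -> acc=24 shift=7
  byte[6]=0x77 cont=0 payload=0x77=119: acc |= 119<<7 -> acc=15256 shift=14 [end]
Varint 4: bytes[5:7] = 98 77 -> value 15256 (2 byte(s))

Answer: 1527547 9 43 15256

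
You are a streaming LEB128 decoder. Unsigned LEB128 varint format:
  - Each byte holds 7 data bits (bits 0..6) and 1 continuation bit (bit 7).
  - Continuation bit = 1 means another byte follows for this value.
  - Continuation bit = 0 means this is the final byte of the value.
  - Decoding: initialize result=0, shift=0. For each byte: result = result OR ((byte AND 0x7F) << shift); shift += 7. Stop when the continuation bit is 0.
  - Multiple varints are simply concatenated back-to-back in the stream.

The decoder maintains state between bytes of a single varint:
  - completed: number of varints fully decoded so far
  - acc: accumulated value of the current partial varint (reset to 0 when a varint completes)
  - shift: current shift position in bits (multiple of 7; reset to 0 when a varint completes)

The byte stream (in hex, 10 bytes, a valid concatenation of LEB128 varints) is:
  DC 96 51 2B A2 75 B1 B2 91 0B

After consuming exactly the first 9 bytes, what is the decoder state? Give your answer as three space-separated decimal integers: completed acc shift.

byte[0]=0xDC cont=1 payload=0x5C: acc |= 92<<0 -> completed=0 acc=92 shift=7
byte[1]=0x96 cont=1 payload=0x16: acc |= 22<<7 -> completed=0 acc=2908 shift=14
byte[2]=0x51 cont=0 payload=0x51: varint #1 complete (value=1330012); reset -> completed=1 acc=0 shift=0
byte[3]=0x2B cont=0 payload=0x2B: varint #2 complete (value=43); reset -> completed=2 acc=0 shift=0
byte[4]=0xA2 cont=1 payload=0x22: acc |= 34<<0 -> completed=2 acc=34 shift=7
byte[5]=0x75 cont=0 payload=0x75: varint #3 complete (value=15010); reset -> completed=3 acc=0 shift=0
byte[6]=0xB1 cont=1 payload=0x31: acc |= 49<<0 -> completed=3 acc=49 shift=7
byte[7]=0xB2 cont=1 payload=0x32: acc |= 50<<7 -> completed=3 acc=6449 shift=14
byte[8]=0x91 cont=1 payload=0x11: acc |= 17<<14 -> completed=3 acc=284977 shift=21

Answer: 3 284977 21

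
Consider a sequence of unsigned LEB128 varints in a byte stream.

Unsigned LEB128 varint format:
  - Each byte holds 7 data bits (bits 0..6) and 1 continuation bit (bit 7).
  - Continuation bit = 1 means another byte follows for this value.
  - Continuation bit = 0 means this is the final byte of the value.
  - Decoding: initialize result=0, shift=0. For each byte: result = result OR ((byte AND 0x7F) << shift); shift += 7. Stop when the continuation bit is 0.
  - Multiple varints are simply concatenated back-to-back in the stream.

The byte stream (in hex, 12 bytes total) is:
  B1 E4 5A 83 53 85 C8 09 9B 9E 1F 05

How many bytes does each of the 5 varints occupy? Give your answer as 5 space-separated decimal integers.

  byte[0]=0xB1 cont=1 payload=0x31=49: acc |= 49<<0 -> acc=49 shift=7
  byte[1]=0xE4 cont=1 payload=0x64=100: acc |= 100<<7 -> acc=12849 shift=14
  byte[2]=0x5A cont=0 payload=0x5A=90: acc |= 90<<14 -> acc=1487409 shift=21 [end]
Varint 1: bytes[0:3] = B1 E4 5A -> value 1487409 (3 byte(s))
  byte[3]=0x83 cont=1 payload=0x03=3: acc |= 3<<0 -> acc=3 shift=7
  byte[4]=0x53 cont=0 payload=0x53=83: acc |= 83<<7 -> acc=10627 shift=14 [end]
Varint 2: bytes[3:5] = 83 53 -> value 10627 (2 byte(s))
  byte[5]=0x85 cont=1 payload=0x05=5: acc |= 5<<0 -> acc=5 shift=7
  byte[6]=0xC8 cont=1 payload=0x48=72: acc |= 72<<7 -> acc=9221 shift=14
  byte[7]=0x09 cont=0 payload=0x09=9: acc |= 9<<14 -> acc=156677 shift=21 [end]
Varint 3: bytes[5:8] = 85 C8 09 -> value 156677 (3 byte(s))
  byte[8]=0x9B cont=1 payload=0x1B=27: acc |= 27<<0 -> acc=27 shift=7
  byte[9]=0x9E cont=1 payload=0x1E=30: acc |= 30<<7 -> acc=3867 shift=14
  byte[10]=0x1F cont=0 payload=0x1F=31: acc |= 31<<14 -> acc=511771 shift=21 [end]
Varint 4: bytes[8:11] = 9B 9E 1F -> value 511771 (3 byte(s))
  byte[11]=0x05 cont=0 payload=0x05=5: acc |= 5<<0 -> acc=5 shift=7 [end]
Varint 5: bytes[11:12] = 05 -> value 5 (1 byte(s))

Answer: 3 2 3 3 1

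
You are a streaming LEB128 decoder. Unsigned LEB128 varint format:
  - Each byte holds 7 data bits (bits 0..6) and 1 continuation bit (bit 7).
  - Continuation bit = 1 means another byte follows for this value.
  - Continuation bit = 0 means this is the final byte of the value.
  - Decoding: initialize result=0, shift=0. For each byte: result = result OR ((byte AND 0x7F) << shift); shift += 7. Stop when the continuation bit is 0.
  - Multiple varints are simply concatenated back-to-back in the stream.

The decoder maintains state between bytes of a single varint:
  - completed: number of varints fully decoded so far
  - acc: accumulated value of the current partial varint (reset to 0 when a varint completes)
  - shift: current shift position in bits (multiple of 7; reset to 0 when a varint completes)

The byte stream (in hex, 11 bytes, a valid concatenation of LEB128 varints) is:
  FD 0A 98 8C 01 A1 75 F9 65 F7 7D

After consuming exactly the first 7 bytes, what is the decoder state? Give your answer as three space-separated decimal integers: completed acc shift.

byte[0]=0xFD cont=1 payload=0x7D: acc |= 125<<0 -> completed=0 acc=125 shift=7
byte[1]=0x0A cont=0 payload=0x0A: varint #1 complete (value=1405); reset -> completed=1 acc=0 shift=0
byte[2]=0x98 cont=1 payload=0x18: acc |= 24<<0 -> completed=1 acc=24 shift=7
byte[3]=0x8C cont=1 payload=0x0C: acc |= 12<<7 -> completed=1 acc=1560 shift=14
byte[4]=0x01 cont=0 payload=0x01: varint #2 complete (value=17944); reset -> completed=2 acc=0 shift=0
byte[5]=0xA1 cont=1 payload=0x21: acc |= 33<<0 -> completed=2 acc=33 shift=7
byte[6]=0x75 cont=0 payload=0x75: varint #3 complete (value=15009); reset -> completed=3 acc=0 shift=0

Answer: 3 0 0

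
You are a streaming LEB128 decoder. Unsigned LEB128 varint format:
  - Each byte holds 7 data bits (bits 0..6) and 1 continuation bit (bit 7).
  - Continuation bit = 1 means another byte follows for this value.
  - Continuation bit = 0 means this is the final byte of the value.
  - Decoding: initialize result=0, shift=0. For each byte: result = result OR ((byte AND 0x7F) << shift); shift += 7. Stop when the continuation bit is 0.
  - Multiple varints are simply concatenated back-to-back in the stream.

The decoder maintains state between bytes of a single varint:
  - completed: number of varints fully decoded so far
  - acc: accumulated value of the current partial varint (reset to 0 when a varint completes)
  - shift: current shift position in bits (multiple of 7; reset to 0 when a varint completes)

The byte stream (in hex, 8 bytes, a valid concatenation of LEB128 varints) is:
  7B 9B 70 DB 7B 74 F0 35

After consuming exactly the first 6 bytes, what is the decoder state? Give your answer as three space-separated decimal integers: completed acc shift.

byte[0]=0x7B cont=0 payload=0x7B: varint #1 complete (value=123); reset -> completed=1 acc=0 shift=0
byte[1]=0x9B cont=1 payload=0x1B: acc |= 27<<0 -> completed=1 acc=27 shift=7
byte[2]=0x70 cont=0 payload=0x70: varint #2 complete (value=14363); reset -> completed=2 acc=0 shift=0
byte[3]=0xDB cont=1 payload=0x5B: acc |= 91<<0 -> completed=2 acc=91 shift=7
byte[4]=0x7B cont=0 payload=0x7B: varint #3 complete (value=15835); reset -> completed=3 acc=0 shift=0
byte[5]=0x74 cont=0 payload=0x74: varint #4 complete (value=116); reset -> completed=4 acc=0 shift=0

Answer: 4 0 0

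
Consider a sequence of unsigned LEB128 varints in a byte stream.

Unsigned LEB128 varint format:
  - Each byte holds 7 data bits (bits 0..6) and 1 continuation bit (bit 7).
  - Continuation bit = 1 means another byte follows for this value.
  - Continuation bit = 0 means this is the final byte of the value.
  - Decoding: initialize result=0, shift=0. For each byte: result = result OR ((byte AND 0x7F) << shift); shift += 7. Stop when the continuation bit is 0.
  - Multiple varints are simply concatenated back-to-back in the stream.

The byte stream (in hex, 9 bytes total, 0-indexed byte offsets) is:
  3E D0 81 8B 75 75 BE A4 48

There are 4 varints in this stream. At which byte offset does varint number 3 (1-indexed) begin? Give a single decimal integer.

Answer: 5

Derivation:
  byte[0]=0x3E cont=0 payload=0x3E=62: acc |= 62<<0 -> acc=62 shift=7 [end]
Varint 1: bytes[0:1] = 3E -> value 62 (1 byte(s))
  byte[1]=0xD0 cont=1 payload=0x50=80: acc |= 80<<0 -> acc=80 shift=7
  byte[2]=0x81 cont=1 payload=0x01=1: acc |= 1<<7 -> acc=208 shift=14
  byte[3]=0x8B cont=1 payload=0x0B=11: acc |= 11<<14 -> acc=180432 shift=21
  byte[4]=0x75 cont=0 payload=0x75=117: acc |= 117<<21 -> acc=245547216 shift=28 [end]
Varint 2: bytes[1:5] = D0 81 8B 75 -> value 245547216 (4 byte(s))
  byte[5]=0x75 cont=0 payload=0x75=117: acc |= 117<<0 -> acc=117 shift=7 [end]
Varint 3: bytes[5:6] = 75 -> value 117 (1 byte(s))
  byte[6]=0xBE cont=1 payload=0x3E=62: acc |= 62<<0 -> acc=62 shift=7
  byte[7]=0xA4 cont=1 payload=0x24=36: acc |= 36<<7 -> acc=4670 shift=14
  byte[8]=0x48 cont=0 payload=0x48=72: acc |= 72<<14 -> acc=1184318 shift=21 [end]
Varint 4: bytes[6:9] = BE A4 48 -> value 1184318 (3 byte(s))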